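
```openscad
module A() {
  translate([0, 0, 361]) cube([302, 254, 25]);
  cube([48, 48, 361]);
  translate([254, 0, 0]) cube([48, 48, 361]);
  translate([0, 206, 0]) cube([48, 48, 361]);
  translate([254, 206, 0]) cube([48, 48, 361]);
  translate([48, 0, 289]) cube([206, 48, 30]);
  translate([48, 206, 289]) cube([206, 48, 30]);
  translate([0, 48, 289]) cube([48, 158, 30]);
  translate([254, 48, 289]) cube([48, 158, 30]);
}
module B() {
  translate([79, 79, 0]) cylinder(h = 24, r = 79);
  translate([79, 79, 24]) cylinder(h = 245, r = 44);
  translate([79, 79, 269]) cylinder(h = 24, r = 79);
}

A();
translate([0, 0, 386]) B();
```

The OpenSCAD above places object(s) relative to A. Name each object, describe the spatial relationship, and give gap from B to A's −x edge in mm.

The spool's min-x is at 0; the stool's min-x is 0; gap = 0 mm.

A is a stool. B is a spool. The spool is on top of the stool. The gap from the spool to the stool's −x edge is 0 mm.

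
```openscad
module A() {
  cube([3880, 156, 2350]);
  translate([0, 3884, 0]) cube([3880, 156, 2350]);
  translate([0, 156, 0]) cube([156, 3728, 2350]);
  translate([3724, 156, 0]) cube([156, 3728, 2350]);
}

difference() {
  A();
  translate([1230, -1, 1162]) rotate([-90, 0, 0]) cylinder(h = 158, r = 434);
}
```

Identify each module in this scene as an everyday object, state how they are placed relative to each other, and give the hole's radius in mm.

A is a house frame. The house frame has a circular hole through its front wall. The hole's radius is 434 mm.

The subtracted cylinder has r = 434 mm.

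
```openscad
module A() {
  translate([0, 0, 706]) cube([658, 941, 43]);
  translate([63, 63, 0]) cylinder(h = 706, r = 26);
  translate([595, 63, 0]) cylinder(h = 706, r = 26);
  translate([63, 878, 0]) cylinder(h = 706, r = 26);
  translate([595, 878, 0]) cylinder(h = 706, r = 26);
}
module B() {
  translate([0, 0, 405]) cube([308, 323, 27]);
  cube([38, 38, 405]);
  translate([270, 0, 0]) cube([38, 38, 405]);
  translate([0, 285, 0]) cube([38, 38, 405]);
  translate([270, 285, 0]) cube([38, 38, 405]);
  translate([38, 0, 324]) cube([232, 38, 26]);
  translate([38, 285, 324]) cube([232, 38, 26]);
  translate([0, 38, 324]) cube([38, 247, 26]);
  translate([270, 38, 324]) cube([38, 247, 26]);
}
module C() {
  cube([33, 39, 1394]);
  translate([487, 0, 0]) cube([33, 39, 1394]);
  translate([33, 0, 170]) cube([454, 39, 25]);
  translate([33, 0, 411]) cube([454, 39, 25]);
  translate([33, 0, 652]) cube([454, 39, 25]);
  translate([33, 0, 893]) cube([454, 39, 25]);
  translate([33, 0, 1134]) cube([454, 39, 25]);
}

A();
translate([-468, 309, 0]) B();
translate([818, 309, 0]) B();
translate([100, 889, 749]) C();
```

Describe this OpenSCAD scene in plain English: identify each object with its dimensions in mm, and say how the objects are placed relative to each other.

A is a table: top 658 mm (x) × 941 mm (y), 43 mm thick, upper face at z = 749 mm, on four round legs of 52 mm diameter, each leg's bounding box inset 37 mm from the nearest pair of top edges, running from z = 0 to the bottom of the top.

B is a four-legged stool. The seat is 308×323 mm, 27 mm thick, top at z = 432 mm. It stands on four square legs, each 38×38 mm in cross-section, from z = 0 to the seat underside, each flush with a corner of the seat. Four stretchers, 38 mm wide and 26 mm tall, connect adjacent legs with their undersides at z = 324 mm, each running between the inner faces of the legs it joins and aligned with the legs' outer faces on the other axis.

C is a straight ladder. Two 33×39 mm vertical rails, 1394 mm tall, stand 520 mm apart (outside-to-outside) with their front faces coplanar on the −y side. 5 rungs, each 39 mm deep and 25 mm tall, span between the inner faces of the rails, front faces flush with the rails. The lowest rung's underside is at z = 170 mm and rungs are spaced 241 mm apart (underside to underside).

Two stools sit around the table at the −x, +x sides. The ladder is on top of the table.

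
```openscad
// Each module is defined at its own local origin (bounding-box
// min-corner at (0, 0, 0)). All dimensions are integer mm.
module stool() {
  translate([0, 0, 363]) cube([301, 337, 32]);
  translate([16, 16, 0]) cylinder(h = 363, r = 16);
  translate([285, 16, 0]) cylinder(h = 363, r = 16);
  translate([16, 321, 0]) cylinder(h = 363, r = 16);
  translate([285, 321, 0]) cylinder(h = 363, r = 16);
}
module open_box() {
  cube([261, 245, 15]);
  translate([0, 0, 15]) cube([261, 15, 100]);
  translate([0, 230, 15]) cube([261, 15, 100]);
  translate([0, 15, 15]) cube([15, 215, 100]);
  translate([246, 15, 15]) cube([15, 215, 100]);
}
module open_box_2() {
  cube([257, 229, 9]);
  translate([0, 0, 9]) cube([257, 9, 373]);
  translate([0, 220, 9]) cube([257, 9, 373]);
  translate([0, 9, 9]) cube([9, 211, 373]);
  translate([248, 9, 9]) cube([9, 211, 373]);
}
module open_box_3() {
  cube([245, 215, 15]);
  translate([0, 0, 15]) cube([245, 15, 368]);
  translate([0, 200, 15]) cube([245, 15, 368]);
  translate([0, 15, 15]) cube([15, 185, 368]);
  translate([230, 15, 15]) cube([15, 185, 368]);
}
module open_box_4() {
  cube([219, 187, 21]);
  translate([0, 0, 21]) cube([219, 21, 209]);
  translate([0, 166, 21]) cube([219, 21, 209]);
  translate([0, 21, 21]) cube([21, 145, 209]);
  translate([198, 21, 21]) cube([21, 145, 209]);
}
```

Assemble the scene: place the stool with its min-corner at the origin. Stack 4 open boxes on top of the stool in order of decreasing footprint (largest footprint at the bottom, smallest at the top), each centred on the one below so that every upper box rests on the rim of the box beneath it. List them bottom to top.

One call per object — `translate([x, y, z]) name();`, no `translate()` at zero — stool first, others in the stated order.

stool();
translate([20, 46, 395]) open_box();
translate([22, 54, 510]) open_box_2();
translate([28, 61, 892]) open_box_3();
translate([41, 75, 1275]) open_box_4();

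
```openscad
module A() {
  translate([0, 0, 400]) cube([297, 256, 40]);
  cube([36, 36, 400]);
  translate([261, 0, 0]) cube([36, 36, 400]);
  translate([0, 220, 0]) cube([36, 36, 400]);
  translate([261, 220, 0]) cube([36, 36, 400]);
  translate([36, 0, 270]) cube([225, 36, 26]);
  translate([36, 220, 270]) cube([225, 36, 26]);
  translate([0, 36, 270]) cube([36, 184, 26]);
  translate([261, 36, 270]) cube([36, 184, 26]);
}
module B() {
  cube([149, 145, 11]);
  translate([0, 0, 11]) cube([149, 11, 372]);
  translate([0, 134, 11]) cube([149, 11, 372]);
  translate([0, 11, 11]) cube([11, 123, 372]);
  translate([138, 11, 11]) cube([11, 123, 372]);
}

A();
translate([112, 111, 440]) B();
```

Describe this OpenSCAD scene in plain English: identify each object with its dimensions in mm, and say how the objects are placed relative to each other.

A is a simple wooden stool: a rectangular seat 297 mm (x) by 256 mm (y), 40 mm thick, top face at z = 440 mm, on four square legs, each 36×36 mm in cross-section. The legs rest on z = 0, each flush with a corner of the seat. Four stretchers, 36 mm wide and 26 mm tall, connect adjacent legs with their undersides at z = 270 mm, each running between the inner faces of the legs it joins and aligned with the legs' outer faces on the other axis.

B is an open-topped rectangular box: outside dimensions 149×145×383 mm, with a uniform wall and base thickness of 11 mm. The base is a full 149×145 slab on the floor; four walls sit on top of the base. The front and back walls (the −y and +y sides) span the full width; the two side walls fit between them.

The open box is on top of the stool.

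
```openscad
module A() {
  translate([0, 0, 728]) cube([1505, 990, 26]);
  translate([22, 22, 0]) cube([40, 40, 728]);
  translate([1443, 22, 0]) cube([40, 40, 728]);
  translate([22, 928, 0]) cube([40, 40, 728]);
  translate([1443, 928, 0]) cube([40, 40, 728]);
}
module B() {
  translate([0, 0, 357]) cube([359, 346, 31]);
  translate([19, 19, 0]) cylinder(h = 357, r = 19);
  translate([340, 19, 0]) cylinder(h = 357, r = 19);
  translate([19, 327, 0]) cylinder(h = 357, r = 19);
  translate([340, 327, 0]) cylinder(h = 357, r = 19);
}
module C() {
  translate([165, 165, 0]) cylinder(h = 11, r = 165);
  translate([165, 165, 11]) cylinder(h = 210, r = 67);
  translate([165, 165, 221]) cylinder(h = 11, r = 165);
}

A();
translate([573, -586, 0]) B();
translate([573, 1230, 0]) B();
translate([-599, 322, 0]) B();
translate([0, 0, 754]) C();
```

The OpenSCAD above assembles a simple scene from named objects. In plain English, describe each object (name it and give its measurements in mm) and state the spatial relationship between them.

A is a table: top 1505 mm (x) × 990 mm (y), 26 mm thick, upper face at z = 754 mm, on four 40×40 mm square legs, each inset 22 mm from the nearest pair of top edges, running from z = 0 to the bottom of the top.

B is a four-legged stool. The seat is 359×346 mm, 31 mm thick, top at z = 388 mm. It stands on four round legs, each 38 mm in diameter, from z = 0 to the seat underside, each leg's axis is inset half a diameter from the nearest pair of seat edges (so the leg's bounding box is flush with the corner).

C is a spool: two coaxial disc flanges of radius 165 mm and thickness 11 mm, joined by a core cylinder of radius 67 mm and height 210 mm. The lower flange rests on z = 0 and the three cylinders share a vertical axis.

Three stools sit around the table at the −y, +y, −x sides. The spool is on top of the table.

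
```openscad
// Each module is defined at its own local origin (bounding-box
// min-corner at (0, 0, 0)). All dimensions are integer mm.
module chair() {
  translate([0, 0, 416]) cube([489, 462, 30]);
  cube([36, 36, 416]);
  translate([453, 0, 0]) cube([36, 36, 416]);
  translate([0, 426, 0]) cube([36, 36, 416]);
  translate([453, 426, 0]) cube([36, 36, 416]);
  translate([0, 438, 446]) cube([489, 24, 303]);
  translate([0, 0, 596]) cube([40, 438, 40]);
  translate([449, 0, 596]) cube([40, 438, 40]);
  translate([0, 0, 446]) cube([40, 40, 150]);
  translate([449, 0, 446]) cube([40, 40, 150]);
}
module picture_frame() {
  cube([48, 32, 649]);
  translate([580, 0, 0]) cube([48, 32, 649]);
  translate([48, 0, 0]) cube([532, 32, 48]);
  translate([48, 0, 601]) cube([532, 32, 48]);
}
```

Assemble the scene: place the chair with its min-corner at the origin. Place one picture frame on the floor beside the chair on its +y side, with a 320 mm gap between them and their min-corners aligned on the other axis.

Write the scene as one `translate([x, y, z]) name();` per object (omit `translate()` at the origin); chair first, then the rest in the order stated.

chair();
translate([0, 782, 0]) picture_frame();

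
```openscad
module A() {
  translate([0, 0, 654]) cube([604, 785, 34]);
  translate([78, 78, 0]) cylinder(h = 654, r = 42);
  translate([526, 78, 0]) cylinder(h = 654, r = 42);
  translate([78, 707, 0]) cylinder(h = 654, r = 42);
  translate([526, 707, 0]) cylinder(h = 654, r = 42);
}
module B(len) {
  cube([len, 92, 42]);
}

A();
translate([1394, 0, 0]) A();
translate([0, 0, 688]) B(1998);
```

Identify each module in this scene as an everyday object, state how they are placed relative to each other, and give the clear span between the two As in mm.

Second table starts at x = 1394; first ends at x = 604; clear span = 1394 − 604 = 790 mm.

A is a table. B is a beam. A beam spans the tops of two tables. The clear span between the two tables is 790 mm.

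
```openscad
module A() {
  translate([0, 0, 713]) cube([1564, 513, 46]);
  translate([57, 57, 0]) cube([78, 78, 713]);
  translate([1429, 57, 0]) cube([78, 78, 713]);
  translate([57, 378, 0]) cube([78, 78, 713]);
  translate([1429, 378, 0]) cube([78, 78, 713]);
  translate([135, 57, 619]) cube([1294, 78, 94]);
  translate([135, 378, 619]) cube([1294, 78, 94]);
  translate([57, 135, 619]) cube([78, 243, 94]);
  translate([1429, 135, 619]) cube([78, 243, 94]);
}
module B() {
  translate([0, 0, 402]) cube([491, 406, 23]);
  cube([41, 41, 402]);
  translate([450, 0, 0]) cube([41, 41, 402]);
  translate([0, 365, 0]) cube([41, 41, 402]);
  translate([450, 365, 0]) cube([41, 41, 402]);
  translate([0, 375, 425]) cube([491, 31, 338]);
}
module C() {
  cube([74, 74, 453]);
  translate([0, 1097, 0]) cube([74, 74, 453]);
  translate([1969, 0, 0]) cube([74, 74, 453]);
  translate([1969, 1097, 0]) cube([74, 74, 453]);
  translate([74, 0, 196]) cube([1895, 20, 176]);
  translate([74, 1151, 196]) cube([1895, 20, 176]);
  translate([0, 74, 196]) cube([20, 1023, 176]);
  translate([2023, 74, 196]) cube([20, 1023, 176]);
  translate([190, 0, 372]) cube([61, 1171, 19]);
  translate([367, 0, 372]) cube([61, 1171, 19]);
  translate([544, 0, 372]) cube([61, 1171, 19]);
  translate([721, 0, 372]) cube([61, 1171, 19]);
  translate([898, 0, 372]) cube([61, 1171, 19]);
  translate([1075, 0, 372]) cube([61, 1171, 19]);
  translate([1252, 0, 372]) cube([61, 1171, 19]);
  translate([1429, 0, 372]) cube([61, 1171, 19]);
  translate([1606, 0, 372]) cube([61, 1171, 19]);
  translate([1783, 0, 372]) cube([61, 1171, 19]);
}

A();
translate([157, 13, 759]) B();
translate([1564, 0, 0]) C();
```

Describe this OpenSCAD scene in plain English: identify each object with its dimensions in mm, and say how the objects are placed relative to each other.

A is a rectangular dining table. The top is 1564×513×46 mm with its upper surface at z = 759 mm. It stands on four 78×78 mm square legs, each inset 57 mm from the nearest pair of top edges, running from the floor to the underside of the top. Four apron rails, 78 mm thick and 94 mm tall, run between adjacent legs with their top edges flush with the underside of the top and their outer faces flush with the legs' outer faces.

B is a chair: 491×406 mm seat, 23 mm thick, top at z = 425 mm, on four 41 mm square corner legs flush with the seat edges. A 31 mm thick backrest slab spans the full seat width, extending 338 mm above the seat top, its back face flush with the seat's +y edge.

C is a bed frame 2043 mm long (x) by 1171 mm wide (y). Four 74×74 mm corner posts, 453 mm tall, at the corners of the footprint. Four rails of 20 mm thickness and 176 mm height run between adjacent posts with their undersides at z = 196 mm, their outer faces flush with the outside of the frame (the two x-running rails run between the posts' inner faces; the two y-running rails run between the posts' inner faces). 10 slats, each 61 mm wide (x) and 19 mm thick, lie across the top of the two x-running rails, running the full 1171 mm width of the frame in y; the slats are evenly spaced along x between the inner faces of the end posts with equal gaps (rounded down to the nearest mm) at the −x end and between each pair — any rounding remainder accumulates at the +x end.

The chair is on top of the table. The bed frame is against the table's +x side, with their −y faces flush.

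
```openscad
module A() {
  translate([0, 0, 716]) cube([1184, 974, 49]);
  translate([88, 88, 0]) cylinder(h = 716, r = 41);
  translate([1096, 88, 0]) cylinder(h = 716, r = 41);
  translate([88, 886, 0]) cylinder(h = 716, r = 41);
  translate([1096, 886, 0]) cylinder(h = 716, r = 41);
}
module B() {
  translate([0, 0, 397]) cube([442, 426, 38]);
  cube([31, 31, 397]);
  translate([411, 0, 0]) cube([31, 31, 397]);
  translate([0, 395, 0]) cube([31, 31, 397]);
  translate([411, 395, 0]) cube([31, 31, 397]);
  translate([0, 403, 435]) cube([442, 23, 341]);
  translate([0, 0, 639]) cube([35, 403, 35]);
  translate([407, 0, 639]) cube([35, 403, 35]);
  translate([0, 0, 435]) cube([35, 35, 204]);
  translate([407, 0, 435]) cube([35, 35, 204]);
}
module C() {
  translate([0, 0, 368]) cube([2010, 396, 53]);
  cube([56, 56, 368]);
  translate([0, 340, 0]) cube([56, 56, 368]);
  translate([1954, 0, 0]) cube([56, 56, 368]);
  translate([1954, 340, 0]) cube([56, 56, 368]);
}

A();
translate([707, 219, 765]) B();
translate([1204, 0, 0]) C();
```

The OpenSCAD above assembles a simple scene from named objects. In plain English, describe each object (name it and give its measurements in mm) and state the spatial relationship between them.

A is a table with a 1184×974 mm rectangular top, 49 mm thick, top surface at z = 765 mm, supported by four round legs of 82 mm diameter, each leg's bounding box inset 47 mm from the nearest pair of top edges, running from the floor.

B is a chair: 442×426 mm seat, 38 mm thick, top at z = 435 mm, on four 31 mm square corner legs flush with the seat edges. A 23 mm thick backrest slab spans the full seat width, extending 341 mm above the seat top, its back face flush with the seat's +y edge. Two armrests of 35×35 mm section run along each side from the seat's front edge to the front of the backrest, top faces 239 mm above the seat top and outer faces flush with the seat's x-edges; a 35×35 mm post under the front of each armrest stands on the seat at the front corner.

C is a bench: a 2010×396 mm seat slab, 53 mm thick, top at z = 421 mm, on four 56×56 mm square legs flush with the seat corners and standing on z = 0.

The chair is on top of the table. The bench is on the floor beside the table on its +x side.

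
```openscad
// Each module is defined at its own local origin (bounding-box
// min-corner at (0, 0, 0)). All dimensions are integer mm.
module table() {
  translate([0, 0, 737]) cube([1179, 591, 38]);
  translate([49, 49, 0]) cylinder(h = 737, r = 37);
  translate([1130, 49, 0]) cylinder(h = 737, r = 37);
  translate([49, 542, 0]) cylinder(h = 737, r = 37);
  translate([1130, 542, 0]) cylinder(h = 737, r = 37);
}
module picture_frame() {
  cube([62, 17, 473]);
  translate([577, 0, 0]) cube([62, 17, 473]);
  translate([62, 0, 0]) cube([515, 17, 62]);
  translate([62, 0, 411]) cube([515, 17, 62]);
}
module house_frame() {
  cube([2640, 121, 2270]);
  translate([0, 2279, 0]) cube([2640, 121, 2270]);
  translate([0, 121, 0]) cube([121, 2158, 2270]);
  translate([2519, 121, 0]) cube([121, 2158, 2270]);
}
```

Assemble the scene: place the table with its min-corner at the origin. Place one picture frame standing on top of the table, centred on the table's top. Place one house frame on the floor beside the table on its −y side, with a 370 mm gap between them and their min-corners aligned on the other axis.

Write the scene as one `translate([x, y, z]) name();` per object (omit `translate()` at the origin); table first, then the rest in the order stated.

table();
translate([270, 287, 775]) picture_frame();
translate([0, -2770, 0]) house_frame();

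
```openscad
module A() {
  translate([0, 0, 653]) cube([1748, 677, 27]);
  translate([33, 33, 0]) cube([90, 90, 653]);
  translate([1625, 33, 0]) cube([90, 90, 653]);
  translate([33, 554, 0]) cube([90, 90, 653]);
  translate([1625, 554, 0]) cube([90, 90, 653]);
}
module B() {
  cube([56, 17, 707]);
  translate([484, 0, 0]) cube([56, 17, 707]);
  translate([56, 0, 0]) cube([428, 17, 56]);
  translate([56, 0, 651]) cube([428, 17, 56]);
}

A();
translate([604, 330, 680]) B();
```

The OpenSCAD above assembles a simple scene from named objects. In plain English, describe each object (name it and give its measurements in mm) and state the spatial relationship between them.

A is a table: top 1748 mm (x) × 677 mm (y), 27 mm thick, upper face at z = 680 mm, on four 90×90 mm square legs, each inset 33 mm from the nearest pair of top edges, running from z = 0 to the bottom of the top.

B is a rectangular picture frame lying in the x–z plane (depth along y). The opening is 428 mm wide (x) by 595 mm tall (z), surrounded by a border 56 mm wide on all four sides. The frame is 17 mm deep and is made of two full-height vertical stiles with two horizontal rails fitted between them.

The picture frame is on top of the table, centred.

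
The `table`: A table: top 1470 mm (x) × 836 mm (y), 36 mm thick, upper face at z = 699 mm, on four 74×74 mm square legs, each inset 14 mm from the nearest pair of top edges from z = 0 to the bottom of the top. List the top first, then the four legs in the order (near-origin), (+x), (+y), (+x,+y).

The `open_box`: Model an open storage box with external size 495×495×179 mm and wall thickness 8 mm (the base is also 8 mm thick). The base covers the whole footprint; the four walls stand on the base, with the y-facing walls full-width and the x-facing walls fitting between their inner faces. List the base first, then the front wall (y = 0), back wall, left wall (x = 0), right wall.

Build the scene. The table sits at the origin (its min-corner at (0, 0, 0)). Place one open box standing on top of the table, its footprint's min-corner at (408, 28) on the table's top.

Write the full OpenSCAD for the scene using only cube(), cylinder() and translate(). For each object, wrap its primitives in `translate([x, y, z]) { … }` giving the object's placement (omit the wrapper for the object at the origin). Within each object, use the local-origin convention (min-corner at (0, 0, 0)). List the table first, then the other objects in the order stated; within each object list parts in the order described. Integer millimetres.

translate([0, 0, 663]) cube([1470, 836, 36]);
translate([14, 14, 0]) cube([74, 74, 663]);
translate([1382, 14, 0]) cube([74, 74, 663]);
translate([14, 748, 0]) cube([74, 74, 663]);
translate([1382, 748, 0]) cube([74, 74, 663]);
translate([408, 28, 699]) {
  cube([495, 495, 8]);
  translate([0, 0, 8]) cube([495, 8, 171]);
  translate([0, 487, 8]) cube([495, 8, 171]);
  translate([0, 8, 8]) cube([8, 479, 171]);
  translate([487, 8, 8]) cube([8, 479, 171]);
}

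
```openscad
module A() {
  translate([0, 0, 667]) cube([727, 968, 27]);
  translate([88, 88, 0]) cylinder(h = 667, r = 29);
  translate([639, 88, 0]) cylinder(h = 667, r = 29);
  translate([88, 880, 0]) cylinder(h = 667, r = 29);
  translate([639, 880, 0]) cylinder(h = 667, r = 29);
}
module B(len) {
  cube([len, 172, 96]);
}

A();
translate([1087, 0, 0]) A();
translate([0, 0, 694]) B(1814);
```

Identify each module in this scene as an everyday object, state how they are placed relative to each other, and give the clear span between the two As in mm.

Second table starts at x = 1087; first ends at x = 727; clear span = 1087 − 727 = 360 mm.

A is a table. B is a beam. A beam spans the tops of two tables. The clear span between the two tables is 360 mm.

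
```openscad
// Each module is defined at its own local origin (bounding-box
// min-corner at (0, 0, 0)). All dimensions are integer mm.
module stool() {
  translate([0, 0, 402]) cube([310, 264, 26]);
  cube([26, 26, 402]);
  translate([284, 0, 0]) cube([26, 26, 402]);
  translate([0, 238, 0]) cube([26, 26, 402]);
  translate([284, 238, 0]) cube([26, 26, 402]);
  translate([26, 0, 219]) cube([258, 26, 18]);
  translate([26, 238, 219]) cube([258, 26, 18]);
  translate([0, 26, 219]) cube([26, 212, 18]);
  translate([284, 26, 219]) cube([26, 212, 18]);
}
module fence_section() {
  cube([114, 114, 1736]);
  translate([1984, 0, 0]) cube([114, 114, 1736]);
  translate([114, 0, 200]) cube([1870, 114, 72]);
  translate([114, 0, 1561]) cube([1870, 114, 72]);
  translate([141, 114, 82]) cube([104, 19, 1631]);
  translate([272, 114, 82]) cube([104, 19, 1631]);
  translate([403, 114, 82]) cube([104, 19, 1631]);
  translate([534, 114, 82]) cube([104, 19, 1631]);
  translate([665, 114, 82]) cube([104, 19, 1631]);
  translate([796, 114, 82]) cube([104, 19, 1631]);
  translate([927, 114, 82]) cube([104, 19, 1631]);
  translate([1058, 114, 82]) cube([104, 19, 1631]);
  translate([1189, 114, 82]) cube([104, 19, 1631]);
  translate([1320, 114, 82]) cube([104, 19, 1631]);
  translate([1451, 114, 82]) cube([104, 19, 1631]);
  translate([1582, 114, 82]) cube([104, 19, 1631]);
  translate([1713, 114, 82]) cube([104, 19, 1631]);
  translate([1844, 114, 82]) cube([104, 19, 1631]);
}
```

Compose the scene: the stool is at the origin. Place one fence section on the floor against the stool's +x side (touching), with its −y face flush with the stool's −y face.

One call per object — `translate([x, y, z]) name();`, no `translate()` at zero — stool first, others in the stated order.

stool();
translate([310, 0, 0]) fence_section();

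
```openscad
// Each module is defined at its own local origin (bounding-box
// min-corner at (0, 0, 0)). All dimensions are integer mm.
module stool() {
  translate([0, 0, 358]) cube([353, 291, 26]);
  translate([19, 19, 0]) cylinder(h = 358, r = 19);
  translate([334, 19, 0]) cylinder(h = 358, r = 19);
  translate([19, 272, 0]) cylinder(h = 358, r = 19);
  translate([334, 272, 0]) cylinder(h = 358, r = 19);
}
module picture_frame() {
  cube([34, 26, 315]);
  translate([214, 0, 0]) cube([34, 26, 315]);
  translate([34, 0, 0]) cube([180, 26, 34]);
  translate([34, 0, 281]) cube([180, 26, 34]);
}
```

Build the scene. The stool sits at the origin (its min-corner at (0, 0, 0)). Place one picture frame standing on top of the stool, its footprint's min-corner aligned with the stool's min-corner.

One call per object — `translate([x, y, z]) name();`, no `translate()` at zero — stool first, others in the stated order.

stool();
translate([0, 0, 384]) picture_frame();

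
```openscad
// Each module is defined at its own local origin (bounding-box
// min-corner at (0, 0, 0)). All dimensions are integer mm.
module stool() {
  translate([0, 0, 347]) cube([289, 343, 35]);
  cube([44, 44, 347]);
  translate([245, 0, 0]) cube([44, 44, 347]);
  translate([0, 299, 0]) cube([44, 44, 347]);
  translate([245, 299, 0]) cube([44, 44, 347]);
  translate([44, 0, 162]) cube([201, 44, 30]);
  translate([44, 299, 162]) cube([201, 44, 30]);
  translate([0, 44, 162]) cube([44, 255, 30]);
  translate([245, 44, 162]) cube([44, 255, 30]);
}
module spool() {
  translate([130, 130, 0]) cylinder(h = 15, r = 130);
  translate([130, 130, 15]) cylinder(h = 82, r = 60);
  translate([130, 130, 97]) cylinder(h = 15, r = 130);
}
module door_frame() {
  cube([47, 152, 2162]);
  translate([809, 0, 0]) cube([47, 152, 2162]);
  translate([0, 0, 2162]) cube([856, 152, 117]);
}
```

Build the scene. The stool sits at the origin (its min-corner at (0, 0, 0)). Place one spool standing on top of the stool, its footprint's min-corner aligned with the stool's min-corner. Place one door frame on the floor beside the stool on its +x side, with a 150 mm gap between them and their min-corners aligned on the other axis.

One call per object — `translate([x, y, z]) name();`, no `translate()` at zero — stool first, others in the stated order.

stool();
translate([0, 0, 382]) spool();
translate([439, 0, 0]) door_frame();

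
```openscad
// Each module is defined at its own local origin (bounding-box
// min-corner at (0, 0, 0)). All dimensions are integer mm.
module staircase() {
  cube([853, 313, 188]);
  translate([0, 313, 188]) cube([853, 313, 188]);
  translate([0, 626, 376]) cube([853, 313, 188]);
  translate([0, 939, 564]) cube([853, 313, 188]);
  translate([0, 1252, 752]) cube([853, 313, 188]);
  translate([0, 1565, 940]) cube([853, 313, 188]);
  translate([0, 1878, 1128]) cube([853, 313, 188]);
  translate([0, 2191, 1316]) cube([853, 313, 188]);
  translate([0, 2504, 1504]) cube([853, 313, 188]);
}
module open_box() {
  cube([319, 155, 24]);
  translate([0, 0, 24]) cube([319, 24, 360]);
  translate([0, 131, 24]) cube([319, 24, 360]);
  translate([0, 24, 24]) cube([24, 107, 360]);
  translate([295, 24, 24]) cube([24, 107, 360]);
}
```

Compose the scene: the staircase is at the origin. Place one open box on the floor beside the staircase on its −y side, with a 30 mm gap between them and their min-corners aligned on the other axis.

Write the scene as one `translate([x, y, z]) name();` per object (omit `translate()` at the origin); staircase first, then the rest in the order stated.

staircase();
translate([0, -185, 0]) open_box();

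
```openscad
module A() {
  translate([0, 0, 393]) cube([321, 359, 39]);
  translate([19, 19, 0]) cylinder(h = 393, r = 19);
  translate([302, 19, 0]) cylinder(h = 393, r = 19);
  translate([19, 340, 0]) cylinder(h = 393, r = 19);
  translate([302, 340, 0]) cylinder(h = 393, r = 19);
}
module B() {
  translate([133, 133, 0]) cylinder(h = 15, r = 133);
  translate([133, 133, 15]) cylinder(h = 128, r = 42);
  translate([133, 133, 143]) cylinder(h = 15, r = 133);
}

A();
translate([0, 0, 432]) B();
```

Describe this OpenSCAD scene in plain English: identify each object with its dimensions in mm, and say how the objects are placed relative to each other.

A is a simple wooden stool: a rectangular seat 321 mm (x) by 359 mm (y), 39 mm thick, top face at z = 432 mm, on four round legs, each 38 mm in diameter. The legs rest on z = 0, each leg's axis is inset half a diameter from the nearest pair of seat edges (so the leg's bounding box is flush with the corner).

B is a spool: two coaxial disc flanges of radius 133 mm and thickness 15 mm, joined by a core cylinder of radius 42 mm and height 128 mm. The lower flange rests on z = 0 and the three cylinders share a vertical axis.

The spool is on top of the stool.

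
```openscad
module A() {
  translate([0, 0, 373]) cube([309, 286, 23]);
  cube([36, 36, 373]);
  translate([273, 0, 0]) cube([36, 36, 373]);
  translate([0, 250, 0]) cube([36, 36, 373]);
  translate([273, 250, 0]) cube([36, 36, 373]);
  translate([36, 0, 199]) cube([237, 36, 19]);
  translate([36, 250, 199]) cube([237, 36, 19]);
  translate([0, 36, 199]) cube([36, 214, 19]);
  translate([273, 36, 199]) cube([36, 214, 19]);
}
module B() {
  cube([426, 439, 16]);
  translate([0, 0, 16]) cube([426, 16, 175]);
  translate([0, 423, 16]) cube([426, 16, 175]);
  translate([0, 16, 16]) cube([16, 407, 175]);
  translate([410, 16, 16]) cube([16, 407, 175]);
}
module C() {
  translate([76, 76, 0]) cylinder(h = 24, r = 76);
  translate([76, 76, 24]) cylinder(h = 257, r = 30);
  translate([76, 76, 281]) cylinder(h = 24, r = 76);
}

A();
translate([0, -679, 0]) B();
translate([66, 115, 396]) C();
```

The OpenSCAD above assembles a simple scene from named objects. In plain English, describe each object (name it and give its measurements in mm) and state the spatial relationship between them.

A is a four-legged stool. The seat is a 309×286×23 mm slab whose top surface is at z = 396 mm; four square legs, each 36×36 mm in cross-section, run from the floor (z = 0) to the underside of the seat, each flush with a corner of the seat. Four stretchers, 36 mm wide and 19 mm tall, connect adjacent legs with their undersides at z = 199 mm, each running between the inner faces of the legs it joins and aligned with the legs' outer faces on the other axis.

B is an open-topped rectangular box: outside dimensions 426×439×191 mm, with a uniform wall and base thickness of 16 mm. The base is a full 426×439 slab on the floor; four walls sit on top of the base. The front and back walls (the −y and +y sides) span the full width; the two side walls fit between them.

C is a spool: two coaxial disc flanges of radius 76 mm and thickness 24 mm, joined by a core cylinder of radius 30 mm and height 257 mm. The lower flange rests on z = 0 and the three cylinders share a vertical axis.

The open box is on the floor beside the stool on its −y side. The spool is on top of the stool.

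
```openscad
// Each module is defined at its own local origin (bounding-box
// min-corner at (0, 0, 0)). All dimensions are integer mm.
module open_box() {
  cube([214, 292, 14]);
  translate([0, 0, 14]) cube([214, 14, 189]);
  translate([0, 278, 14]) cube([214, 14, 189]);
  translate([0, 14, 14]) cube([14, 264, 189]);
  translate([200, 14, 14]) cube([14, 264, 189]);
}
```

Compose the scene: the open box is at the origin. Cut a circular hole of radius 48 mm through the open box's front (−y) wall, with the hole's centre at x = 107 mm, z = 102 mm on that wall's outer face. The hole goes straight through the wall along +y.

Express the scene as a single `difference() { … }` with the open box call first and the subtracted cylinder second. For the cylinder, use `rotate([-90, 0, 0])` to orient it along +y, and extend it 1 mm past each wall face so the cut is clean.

difference() {
  open_box();
  translate([107, -1, 102]) rotate([-90, 0, 0]) cylinder(h = 16, r = 48);
}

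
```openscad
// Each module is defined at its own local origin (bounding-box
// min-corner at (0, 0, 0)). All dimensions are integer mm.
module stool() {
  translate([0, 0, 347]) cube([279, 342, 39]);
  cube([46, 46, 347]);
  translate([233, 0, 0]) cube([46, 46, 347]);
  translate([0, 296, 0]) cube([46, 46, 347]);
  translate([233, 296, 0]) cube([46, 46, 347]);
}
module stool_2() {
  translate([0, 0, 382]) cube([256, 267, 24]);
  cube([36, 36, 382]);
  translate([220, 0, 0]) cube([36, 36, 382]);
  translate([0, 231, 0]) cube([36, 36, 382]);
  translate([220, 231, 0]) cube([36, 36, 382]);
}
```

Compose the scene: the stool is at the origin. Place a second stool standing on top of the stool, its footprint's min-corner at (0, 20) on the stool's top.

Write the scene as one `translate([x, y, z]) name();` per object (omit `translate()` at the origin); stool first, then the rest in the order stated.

stool();
translate([0, 20, 386]) stool_2();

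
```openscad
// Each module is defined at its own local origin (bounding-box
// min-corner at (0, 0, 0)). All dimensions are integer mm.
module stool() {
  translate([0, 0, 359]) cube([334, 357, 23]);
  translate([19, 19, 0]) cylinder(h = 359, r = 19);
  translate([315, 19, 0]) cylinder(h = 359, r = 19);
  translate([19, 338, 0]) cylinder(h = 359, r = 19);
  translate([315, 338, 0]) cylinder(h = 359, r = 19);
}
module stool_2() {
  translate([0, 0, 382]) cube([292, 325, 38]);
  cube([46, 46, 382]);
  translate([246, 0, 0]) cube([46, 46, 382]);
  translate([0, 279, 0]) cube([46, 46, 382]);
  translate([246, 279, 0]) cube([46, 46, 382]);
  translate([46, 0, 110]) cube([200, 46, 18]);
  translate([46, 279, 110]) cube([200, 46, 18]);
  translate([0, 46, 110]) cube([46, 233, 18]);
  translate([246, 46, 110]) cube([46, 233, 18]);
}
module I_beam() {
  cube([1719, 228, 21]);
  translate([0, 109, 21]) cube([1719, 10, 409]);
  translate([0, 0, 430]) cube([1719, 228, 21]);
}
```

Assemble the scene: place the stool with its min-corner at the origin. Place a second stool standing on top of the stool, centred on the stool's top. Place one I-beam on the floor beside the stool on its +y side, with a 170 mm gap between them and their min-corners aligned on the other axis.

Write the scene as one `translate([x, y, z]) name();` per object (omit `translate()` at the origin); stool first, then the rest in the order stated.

stool();
translate([21, 16, 382]) stool_2();
translate([0, 527, 0]) I_beam();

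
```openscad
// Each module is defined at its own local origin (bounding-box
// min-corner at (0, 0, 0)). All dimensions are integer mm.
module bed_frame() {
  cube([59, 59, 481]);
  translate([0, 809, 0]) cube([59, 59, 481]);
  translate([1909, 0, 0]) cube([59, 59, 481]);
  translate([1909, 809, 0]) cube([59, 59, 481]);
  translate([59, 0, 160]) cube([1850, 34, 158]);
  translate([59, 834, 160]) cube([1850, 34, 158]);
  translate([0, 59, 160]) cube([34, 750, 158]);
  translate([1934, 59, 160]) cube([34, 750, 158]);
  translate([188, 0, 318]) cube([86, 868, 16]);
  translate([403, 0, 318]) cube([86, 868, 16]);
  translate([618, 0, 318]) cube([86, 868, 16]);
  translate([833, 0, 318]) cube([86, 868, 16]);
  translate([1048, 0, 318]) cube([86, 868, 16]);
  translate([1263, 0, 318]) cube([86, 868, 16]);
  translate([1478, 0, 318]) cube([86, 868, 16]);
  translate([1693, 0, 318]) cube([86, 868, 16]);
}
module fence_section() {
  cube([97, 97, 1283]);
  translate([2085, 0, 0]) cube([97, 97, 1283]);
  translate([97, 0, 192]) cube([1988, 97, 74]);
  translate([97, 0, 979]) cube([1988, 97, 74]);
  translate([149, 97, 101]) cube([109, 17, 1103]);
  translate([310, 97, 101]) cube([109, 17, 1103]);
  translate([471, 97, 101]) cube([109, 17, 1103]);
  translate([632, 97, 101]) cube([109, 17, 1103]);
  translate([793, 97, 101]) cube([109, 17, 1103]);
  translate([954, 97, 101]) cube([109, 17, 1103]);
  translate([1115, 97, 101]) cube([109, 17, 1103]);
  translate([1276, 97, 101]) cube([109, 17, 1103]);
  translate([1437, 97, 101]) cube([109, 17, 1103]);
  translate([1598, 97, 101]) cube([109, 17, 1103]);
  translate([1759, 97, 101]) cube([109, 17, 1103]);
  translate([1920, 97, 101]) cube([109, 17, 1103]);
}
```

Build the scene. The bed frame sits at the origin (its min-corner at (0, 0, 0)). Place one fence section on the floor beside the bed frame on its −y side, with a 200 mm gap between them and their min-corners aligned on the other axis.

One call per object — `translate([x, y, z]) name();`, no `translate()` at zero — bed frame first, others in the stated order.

bed_frame();
translate([0, -314, 0]) fence_section();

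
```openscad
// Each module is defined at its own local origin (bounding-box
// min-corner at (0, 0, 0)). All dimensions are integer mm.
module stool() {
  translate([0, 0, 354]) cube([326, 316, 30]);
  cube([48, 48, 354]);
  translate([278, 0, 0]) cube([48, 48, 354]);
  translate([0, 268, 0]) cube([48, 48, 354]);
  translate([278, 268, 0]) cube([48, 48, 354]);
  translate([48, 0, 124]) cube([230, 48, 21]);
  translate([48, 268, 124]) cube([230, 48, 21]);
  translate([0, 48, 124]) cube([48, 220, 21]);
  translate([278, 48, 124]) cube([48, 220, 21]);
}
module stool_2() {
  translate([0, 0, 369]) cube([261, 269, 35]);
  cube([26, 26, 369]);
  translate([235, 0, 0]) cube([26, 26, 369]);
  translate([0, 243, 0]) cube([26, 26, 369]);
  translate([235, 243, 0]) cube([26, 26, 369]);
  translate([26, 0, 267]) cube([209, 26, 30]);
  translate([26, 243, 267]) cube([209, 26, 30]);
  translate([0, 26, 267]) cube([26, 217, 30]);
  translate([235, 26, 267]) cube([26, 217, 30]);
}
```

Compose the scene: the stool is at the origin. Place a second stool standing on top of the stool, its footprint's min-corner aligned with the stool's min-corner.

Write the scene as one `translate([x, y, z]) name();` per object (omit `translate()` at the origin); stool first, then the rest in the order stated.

stool();
translate([0, 0, 384]) stool_2();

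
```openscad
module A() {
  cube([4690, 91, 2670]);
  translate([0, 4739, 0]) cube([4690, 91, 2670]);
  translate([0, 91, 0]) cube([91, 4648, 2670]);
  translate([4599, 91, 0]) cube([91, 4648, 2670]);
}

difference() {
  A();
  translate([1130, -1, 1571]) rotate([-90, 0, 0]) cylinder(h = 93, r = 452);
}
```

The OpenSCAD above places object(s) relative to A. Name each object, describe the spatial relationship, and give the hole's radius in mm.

The subtracted cylinder has r = 452 mm.

A is a house frame. The house frame has a circular hole through its front wall. The hole's radius is 452 mm.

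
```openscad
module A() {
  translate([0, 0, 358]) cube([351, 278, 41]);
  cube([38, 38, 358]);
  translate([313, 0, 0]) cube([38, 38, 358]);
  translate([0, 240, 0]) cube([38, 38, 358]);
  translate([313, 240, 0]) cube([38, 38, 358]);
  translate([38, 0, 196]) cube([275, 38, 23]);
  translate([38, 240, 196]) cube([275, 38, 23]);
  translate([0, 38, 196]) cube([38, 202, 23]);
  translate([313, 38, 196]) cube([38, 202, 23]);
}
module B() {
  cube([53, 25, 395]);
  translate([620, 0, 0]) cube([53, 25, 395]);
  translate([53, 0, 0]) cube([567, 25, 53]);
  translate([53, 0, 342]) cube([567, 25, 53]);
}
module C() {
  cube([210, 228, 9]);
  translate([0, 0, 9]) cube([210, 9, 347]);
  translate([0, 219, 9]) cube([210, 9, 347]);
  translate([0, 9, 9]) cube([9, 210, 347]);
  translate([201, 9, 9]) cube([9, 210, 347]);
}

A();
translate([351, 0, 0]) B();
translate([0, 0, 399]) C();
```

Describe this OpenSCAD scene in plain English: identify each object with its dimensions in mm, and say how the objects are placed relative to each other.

A is a simple wooden stool: a rectangular seat 351 mm (x) by 278 mm (y), 41 mm thick, top face at z = 399 mm, on four square legs, each 38×38 mm in cross-section. The legs rest on z = 0, each flush with a corner of the seat. Four stretchers, 38 mm wide and 23 mm tall, connect adjacent legs with their undersides at z = 196 mm, each running between the inner faces of the legs it joins and aligned with the legs' outer faces on the other axis.

B is a rectangular picture frame lying in the x–z plane (depth along y). The opening is 567 mm wide (x) by 289 mm tall (z), surrounded by a border 53 mm wide on all four sides. The frame is 25 mm deep and is made of two full-height vertical stiles with two horizontal rails fitted between them.

C is an open storage box with external size 210×228×356 mm and wall thickness 9 mm (the base is also 9 mm thick). The base covers the whole footprint; the four walls stand on the base, with the y-facing walls full-width and the x-facing walls fitting between their inner faces.

The picture frame is against the stool's +x side, with their −y faces flush. The open box is on top of the stool.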